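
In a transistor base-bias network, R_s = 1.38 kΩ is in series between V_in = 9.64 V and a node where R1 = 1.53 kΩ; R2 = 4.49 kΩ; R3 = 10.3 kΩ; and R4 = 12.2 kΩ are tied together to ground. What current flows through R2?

Combine the parallel branches: R_p = (1/1.53 + 1/4.49 + 1/10.3 + 1/12.2)⁻¹ = 0.9475 kΩ.
V_A = 9.64 × 0.9475/2.328 = 3.924 V.
Branch current I = V_A/R2 = 3.924/4.49 = 0.8740 mA.
(Check via current divider: I_total = 4.142 mA; share G_k/ΣG = 0.2110 → same result.)

I ≈ 0.874 mA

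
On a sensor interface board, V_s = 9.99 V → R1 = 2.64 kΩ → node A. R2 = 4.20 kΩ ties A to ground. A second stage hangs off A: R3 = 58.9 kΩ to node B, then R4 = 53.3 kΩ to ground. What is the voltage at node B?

Node A sees R2 in parallel with the series input of stage 2, R3 + R4 = 112.2 kΩ.
R2 ‖ (R3+R4) = 4.048 kΩ.
First divider: V_A = V_s · 4.048/(2.64 + 4.048) = 6.047 V.
V_B = V_A × 0.4750 = 2.873 V.

V_B ≈ 2.87 V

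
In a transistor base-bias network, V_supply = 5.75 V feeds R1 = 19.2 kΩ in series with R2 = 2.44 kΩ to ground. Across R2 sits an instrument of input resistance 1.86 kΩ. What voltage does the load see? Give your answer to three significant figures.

V_out ≈ 0.300 V

First combine the lower leg with the load: R2 ‖ R_L = 1.055 kΩ.
Then V_out = V_supply · R2'/(R1 + R2') = 5.75 × 1.055/20.26 = 0.2996 V.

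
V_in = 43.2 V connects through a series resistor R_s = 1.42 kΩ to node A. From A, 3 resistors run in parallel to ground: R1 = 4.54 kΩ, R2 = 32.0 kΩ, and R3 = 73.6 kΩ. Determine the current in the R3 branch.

Combine the parallel branches: R_p = (1/4.54 + 1/32.0 + 1/73.6)⁻¹ = 3.772 kΩ.
Node voltage V_A = V_in · R_p/(R_s + R_p) = 43.2 × 0.7265 = 31.39 V.
I(R3) = V_A / R3 = 31.39/73.6 = 0.4264 mA.
(Equivalently: I_total = 8.320 mA, then current-divider fraction G_k/ΣG = 0.05125.)

I ≈ 0.426 mA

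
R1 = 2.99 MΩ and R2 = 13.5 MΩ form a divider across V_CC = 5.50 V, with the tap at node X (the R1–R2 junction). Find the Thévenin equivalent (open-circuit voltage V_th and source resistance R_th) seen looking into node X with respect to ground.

V_th ≈ 4.50 V, R_th ≈ 2.45 MΩ

With X open, the divider is unloaded: V_th = 5.50 × 13.5/16.49 = 4.503 V.
Zeroing V_CC shorts the top of R1 to ground, so R_th = R1 ‖ R2 = 2.448 MΩ.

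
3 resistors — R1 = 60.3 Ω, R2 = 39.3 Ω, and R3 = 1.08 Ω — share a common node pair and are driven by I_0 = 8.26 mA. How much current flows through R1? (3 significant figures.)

I ≈ 0.142 mA

Conductances: ΣG = 1/60.3 + 1/39.3 + 1/1.08 = 0.9680 (1/Ω).
R1 takes the fraction G_k/ΣG = 0.01658/0.9680 = 0.01713, so I = 8.26 × 0.01713 = 0.1415 mA.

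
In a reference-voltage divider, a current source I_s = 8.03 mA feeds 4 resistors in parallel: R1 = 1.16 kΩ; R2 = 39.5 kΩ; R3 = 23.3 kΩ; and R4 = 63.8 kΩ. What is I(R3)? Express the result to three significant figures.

Conductances: ΣG = 1/1.16 + 1/39.5 + 1/23.3 + 1/63.8 = 0.9460 (1/kΩ).
R3 takes the fraction G_k/ΣG = 0.04292/0.9460 = 0.04537, so I = 8.03 × 0.04537 = 0.3643 mA.

I ≈ 0.364 mA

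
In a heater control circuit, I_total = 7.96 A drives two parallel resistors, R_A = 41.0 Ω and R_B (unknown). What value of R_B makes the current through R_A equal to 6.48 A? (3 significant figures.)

In a two-way split, I_A/I_total = R_B/(R_A + R_B).
With f = 0.8141, R_B = R_A · f/(1−f) = 41.0 × 4.378 = 179.5 Ω.

R_B ≈ 180 Ω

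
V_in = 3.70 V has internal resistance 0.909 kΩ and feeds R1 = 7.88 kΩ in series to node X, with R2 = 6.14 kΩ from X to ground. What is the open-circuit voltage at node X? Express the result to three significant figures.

R1' = 0.909 + 7.88 = 8.789 kΩ (source resistance + R1).
Open-circuit (no load on X): V_th = V_in · R2/(R1' + R2) = 3.70 × 6.14/(8.789 + 6.14) = 1.522 V.

V_th ≈ 1.52 V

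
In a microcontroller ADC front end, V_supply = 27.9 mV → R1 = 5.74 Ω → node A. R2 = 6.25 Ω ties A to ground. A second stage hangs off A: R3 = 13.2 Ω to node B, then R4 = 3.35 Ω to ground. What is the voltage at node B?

Looking into the second stage from A: R3 + R4 = 16.55 Ω appears in parallel with R2.
R2 ‖ (R3+R4) = 4.537 Ω.
V_A = 27.9 × 4.537/(5.74 + 4.537) = 12.32 mV.
Stage 2 is unloaded, so V_B = V_A · R4/(R3+R4) = 12.32 × 3.35/16.55 = 2.493 mV.

V_B ≈ 2.49 mV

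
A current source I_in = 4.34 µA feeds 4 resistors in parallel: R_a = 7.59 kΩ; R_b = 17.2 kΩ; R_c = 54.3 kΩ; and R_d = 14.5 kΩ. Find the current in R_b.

I ≈ 0.910 µA

Conductances: ΣG = 1/7.59 + 1/17.2 + 1/54.3 + 1/14.5 = 0.2773 (1/kΩ).
By the current-divider rule, I = I_in · G_k/ΣG = 4.34 × 0.2097 = 0.9100 µA.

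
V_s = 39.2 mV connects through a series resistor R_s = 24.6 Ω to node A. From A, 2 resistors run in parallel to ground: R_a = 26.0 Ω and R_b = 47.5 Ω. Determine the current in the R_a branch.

I ≈ 0.612 mA

Combine the parallel branches: R_p = (1/26.0 + 1/47.5)⁻¹ = 16.80 Ω.
V_A by voltage divider: V_A = 39.2 × 16.80/(24.6 + 16.80) = 15.91 mV.
I(R_a) = V_A / R_a = 15.91/26.0 = 0.6119 mA.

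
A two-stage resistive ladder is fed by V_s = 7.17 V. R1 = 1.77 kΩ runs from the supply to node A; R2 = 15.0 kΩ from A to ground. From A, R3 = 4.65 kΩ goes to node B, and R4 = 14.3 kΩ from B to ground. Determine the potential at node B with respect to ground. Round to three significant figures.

V_B ≈ 4.47 V

Looking into the second stage from A: R3 + R4 = 18.95 kΩ appears in parallel with R2.
R2 ‖ (R3+R4) = 8.373 kΩ.
V_A = 7.17 × 8.373/(1.77 + 8.373) = 5.919 V.
V_B = V_A × 0.7546 = 4.466 V.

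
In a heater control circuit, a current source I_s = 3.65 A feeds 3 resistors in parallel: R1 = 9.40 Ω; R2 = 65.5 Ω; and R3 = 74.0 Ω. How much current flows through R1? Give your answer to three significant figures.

I ≈ 2.87 A

Total conductance ΣG = 1/9.40 + 1/65.5 + 1/74.0 = 0.1352 (units of 1/Ω).
R1 takes the fraction G_k/ΣG = 0.1064/0.1352 = 0.7871, so I = 3.65 × 0.7871 = 2.873 A.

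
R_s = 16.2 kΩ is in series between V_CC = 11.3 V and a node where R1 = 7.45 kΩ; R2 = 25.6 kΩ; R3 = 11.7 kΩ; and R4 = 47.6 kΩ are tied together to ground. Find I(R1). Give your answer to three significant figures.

Equivalent of the parallel group: R_p = 3.574 kΩ.
V_A = 11.3 × 3.574/19.77 = 2.043 V.
I(R1) = V_A / R1 = 2.043/7.45 = 0.2742 mA.

I ≈ 0.274 mA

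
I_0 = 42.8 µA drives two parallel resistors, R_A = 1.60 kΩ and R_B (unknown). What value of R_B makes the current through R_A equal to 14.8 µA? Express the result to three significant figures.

R_B ≈ 0.846 kΩ

The fraction through R_A equals R_B/(R_A+R_B).
With f = 0.3458, R_B = R_A · f/(1−f) = 1.60 × 0.5286 = 0.8457 kΩ.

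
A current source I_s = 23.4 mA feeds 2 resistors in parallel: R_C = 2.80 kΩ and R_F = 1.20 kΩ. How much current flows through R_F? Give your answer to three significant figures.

With just two branches, the current splits inversely with resistance.
I(R_F) = 23.4 × 2.80/(2.80 + 1.20) = 23.4 × 0.7000 = 16.38 mA.

I ≈ 16.4 mA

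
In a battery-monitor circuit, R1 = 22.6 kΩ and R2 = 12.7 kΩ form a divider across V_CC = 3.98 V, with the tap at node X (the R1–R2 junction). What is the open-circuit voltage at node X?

V_th ≈ 1.43 V

Open-circuit (no load on X): V_th = V_CC · R2/(R1 + R2) = 3.98 × 12.7/(22.60 + 12.7) = 1.432 V.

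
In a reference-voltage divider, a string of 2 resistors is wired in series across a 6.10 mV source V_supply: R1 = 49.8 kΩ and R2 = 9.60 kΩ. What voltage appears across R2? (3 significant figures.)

Series total: ΣR = 49.8 + 9.60 = 59.40 kΩ.
V = V_supply · R/ΣR = 6.10 × 0.1616 = 0.9859 mV.

V ≈ 0.986 mV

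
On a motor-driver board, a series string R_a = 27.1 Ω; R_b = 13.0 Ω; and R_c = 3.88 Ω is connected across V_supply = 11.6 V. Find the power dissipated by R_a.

Series current I = V_supply/ΣR = 11.6/43.98 = 0.2638 A.
P = I²R = 0.06957 × 27.1 = 1.885 W.

P ≈ 1.89 W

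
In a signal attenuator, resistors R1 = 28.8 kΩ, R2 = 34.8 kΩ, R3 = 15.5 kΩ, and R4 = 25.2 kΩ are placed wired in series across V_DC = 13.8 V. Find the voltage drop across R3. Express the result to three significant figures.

V ≈ 2.05 V

Series total: ΣR = 28.8 + 34.8 + 15.5 + 25.2 = 104.3 kΩ.
By the voltage-divider rule, V = 13.8 × 15.50/104.3 = 2.051 V.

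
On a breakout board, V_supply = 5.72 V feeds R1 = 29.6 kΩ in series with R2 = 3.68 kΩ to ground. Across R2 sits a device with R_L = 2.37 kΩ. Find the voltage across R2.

The load sits in parallel with R2, giving an effective lower resistance R2' = R2·R_L/(R2+R_L) = 1.442 kΩ.
Voltage divider with the loaded lower leg: V_out = 5.72 × 1.442/(29.6 + 1.442) = 5.72 × 0.04644 = 0.2656 V.

V_out ≈ 0.266 V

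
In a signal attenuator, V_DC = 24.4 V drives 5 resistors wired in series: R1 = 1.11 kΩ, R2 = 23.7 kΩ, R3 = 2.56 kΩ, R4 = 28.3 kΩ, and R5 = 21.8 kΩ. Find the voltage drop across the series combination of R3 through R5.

V ≈ 16.6 V

Series total: ΣR = 1.11 + 23.7 + 2.56 + 28.3 + 21.8 = 77.47 kΩ.
R_{R3..R5} = 2.56 + 28.3 + 21.8 = 52.66 kΩ.
Voltage divider: V = V_DC · (52.66 / 77.47) = 24.4 × 0.6797 = 16.59 V.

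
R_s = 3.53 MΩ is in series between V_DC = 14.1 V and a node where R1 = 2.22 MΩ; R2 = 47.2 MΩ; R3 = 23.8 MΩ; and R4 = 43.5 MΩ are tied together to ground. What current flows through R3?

I ≈ 0.205 µA

Parallel bank: R_p = 1/(1/2.22 + 1/47.2 + 1/23.8 + 1/43.5) = 1.863 MΩ.
Node voltage V_A = V_DC · R_p/(R_s + R_p) = 14.1 × 0.3455 = 4.872 V.
Branch current I = V_A/R3 = 4.872/23.8 = 0.2047 µA.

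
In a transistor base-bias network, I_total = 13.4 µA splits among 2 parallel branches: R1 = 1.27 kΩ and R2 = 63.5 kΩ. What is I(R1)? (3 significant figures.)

I ≈ 13.1 µA

With just two branches, the current splits inversely with resistance.
So I = 13.4 × 63.5/64.77 = 13.14 µA.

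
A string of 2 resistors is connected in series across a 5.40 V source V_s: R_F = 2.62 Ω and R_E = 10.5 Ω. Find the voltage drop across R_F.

V ≈ 1.08 V

Total series resistance ΣR = 2.62 + 10.5 = 13.12 Ω.
V = V_s · R/ΣR = 5.40 × 0.1997 = 1.078 V.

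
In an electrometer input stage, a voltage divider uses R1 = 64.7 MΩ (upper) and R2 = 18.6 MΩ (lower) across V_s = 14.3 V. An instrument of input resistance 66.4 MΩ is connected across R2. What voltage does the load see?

The load sits in parallel with R2, giving an effective lower resistance R2' = R2·R_L/(R2+R_L) = 14.53 MΩ.
Then V_out = V_s · R2'/(R1 + R2') = 14.3 × 14.53/79.23 = 2.622 V.
(Unloaded it would be 3.19 V; the load pulls it down.)

V_out ≈ 2.62 V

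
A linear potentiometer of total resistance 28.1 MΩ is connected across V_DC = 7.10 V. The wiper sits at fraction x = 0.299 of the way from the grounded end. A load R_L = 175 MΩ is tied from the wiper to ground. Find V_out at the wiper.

V_out ≈ 2.05 V

Split the track: R_lower = x·R_p = 8.402 MΩ, R_upper = (1−x)·R_p = 19.70 MΩ.
R_L loads the lower segment: effective lower R = 8.017 MΩ.
Loaded-divider output: V_out = 7.10 × 0.2893 = 2.054 V.
(Unloaded: V_out = x·V_DC = 2.12 V.)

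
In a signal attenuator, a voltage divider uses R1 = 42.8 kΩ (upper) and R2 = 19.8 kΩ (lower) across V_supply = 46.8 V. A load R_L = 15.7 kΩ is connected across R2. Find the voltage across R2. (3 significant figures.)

V_out ≈ 7.95 V

R2 ‖ R_L = (19.8 × 15.7)/(19.8 + 15.7) = 8.757 kΩ.
Now apply the divider: V_out = 46.8 × 0.1698 = 7.949 V.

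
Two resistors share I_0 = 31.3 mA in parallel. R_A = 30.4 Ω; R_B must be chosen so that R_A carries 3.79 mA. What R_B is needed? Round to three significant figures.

In a two-way split, I_A/I_0 = R_B/(R_A + R_B).
With f = 0.1211, R_B = R_A · f/(1−f) = 30.4 × 0.1378 = 4.188 Ω.

R_B ≈ 4.19 Ω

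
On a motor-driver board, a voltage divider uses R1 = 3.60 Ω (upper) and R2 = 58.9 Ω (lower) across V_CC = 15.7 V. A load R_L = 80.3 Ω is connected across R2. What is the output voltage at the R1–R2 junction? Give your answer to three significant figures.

V_out ≈ 14.2 V

First combine the lower leg with the load: R2 ‖ R_L = 33.98 Ω.
Then V_out = V_CC · R2'/(R1 + R2') = 15.7 × 33.98/37.58 = 14.20 V.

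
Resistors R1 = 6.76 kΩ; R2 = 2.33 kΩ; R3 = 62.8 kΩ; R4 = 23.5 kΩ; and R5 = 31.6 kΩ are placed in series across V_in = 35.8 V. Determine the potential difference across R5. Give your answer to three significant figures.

V ≈ 8.91 V

Series total: ΣR = 6.76 + 2.33 + 62.8 + 23.5 + 31.6 = 127.0 kΩ.
V = V_in · R/ΣR = 35.8 × 0.2488 = 8.908 V.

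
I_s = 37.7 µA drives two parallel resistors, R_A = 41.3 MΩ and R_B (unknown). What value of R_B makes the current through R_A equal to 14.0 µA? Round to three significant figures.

The fraction through R_A equals R_B/(R_A+R_B).
With f = 0.3714, R_B = R_A · f/(1−f) = 41.3 × 0.5907 = 24.40 MΩ.

R_B ≈ 24.4 MΩ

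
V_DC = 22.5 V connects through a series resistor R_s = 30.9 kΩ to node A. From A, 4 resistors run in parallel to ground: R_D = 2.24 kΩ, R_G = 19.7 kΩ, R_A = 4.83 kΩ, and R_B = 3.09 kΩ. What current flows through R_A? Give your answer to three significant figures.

I ≈ 0.142 mA

Equivalent of the parallel group: R_p = 0.9729 kΩ.
V_A = 22.5 × 0.9729/31.87 = 0.6868 V.
I(R_A) = V_A / R_A = 0.6868/4.83 = 0.1422 mA.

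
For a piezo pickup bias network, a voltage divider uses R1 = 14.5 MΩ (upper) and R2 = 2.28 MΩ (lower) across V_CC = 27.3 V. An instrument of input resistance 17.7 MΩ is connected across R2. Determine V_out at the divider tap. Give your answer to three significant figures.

V_out ≈ 3.34 V

The load sits in parallel with R2, giving an effective lower resistance R2' = R2·R_L/(R2+R_L) = 2.020 MΩ.
Voltage divider with the loaded lower leg: V_out = 27.3 × 2.020/(14.5 + 2.020) = 27.3 × 0.1223 = 3.338 V.
(Unloaded it would be 3.71 V; the load pulls it down.)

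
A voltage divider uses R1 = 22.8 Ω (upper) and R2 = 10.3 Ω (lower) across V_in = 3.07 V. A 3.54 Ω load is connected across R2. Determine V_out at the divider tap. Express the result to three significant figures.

The load sits in parallel with R2, giving an effective lower resistance R2' = R2·R_L/(R2+R_L) = 2.635 Ω.
Now apply the divider: V_out = 3.07 × 0.1036 = 0.3180 V.

V_out ≈ 0.318 V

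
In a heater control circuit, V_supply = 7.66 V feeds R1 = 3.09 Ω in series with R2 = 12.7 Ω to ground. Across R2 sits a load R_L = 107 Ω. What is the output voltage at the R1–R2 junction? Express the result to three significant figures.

V_out ≈ 6.02 V

First combine the lower leg with the load: R2 ‖ R_L = 11.35 Ω.
Voltage divider with the loaded lower leg: V_out = 7.66 × 11.35/(3.09 + 11.35) = 7.66 × 0.7860 = 6.021 V.
(Unloaded it would be 6.16 V; the load pulls it down.)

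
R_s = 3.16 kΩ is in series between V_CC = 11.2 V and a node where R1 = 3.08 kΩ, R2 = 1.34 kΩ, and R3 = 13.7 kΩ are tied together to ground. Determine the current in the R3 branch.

Equivalent of the parallel group: R_p = 0.8742 kΩ.
V_A by voltage divider: V_A = 11.2 × 0.8742/(3.16 + 0.8742) = 2.427 V.
Branch current I = V_A/R3 = 2.427/13.7 = 0.1771 mA.

I ≈ 0.177 mA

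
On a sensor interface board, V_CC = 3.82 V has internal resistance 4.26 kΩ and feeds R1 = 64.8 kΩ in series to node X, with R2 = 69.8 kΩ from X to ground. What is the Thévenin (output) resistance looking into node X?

R1' = 4.26 + 64.8 = 69.06 kΩ (source resistance + R1).
Looking into X with the source shorted: R_th = R1'·R2/(R1'+R2) = 69.06 × 69.8/138.9 = 34.71 kΩ.

R_th ≈ 34.7 kΩ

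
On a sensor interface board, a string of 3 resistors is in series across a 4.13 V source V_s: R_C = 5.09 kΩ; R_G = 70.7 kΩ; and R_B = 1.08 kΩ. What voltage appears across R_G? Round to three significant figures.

V ≈ 3.80 V

Series total: ΣR = 5.09 + 70.7 + 1.08 = 76.87 kΩ.
Voltage divider: V = V_s · (70.70 / 76.87) = 4.13 × 0.9197 = 3.799 V.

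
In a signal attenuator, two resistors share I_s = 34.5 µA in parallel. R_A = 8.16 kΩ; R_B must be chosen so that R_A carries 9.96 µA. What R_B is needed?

The fraction through R_A equals R_B/(R_A+R_B).
9.96/34.5 = R_B/(R_A + R_B) → R_B = R_A · (0.2887)/(1 − 0.2887) = 8.16 × 0.4059 = 3.312 kΩ.

R_B ≈ 3.31 kΩ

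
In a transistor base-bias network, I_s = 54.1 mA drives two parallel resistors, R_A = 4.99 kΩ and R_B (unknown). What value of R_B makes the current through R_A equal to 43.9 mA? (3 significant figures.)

Two-branch current divider: I_A = I_s · R_B/(R_A + R_B).
43.9/54.1 = R_B/(R_A + R_B) → R_B = R_A · (0.8115)/(1 − 0.8115) = 4.99 × 4.304 = 21.48 kΩ.

R_B ≈ 21.5 kΩ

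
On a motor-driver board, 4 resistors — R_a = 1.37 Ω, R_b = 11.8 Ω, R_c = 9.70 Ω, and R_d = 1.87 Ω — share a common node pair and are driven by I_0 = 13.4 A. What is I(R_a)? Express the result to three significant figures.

I ≈ 6.73 A

Conductances: ΣG = 1/1.37 + 1/11.8 + 1/9.70 + 1/1.87 = 1.453 (1/Ω).
R_a takes the fraction G_k/ΣG = 0.7299/1.453 = 0.5025, so I = 13.4 × 0.5025 = 6.734 A.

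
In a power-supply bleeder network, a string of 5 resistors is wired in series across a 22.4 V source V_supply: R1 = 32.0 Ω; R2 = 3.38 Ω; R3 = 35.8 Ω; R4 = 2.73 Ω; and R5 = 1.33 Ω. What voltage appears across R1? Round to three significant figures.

Series total: ΣR = 32.0 + 3.38 + 35.8 + 2.73 + 1.33 = 75.24 Ω.
By the voltage-divider rule, V = 22.4 × 32.00/75.24 = 9.527 V.

V ≈ 9.53 V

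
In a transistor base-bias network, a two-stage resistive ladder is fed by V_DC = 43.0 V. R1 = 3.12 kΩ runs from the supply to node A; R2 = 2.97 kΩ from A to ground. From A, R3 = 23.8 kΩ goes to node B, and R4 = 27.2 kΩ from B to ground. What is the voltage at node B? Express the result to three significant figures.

The second stage (R3 + R4 = 51.00 kΩ) loads node A in parallel with R2.
Effective lower resistance at A: R2 ‖ 51.00 = 2.807 kΩ.
V_A = 43.0 × 2.807/(3.12 + 2.807) = 20.36 V.
Then the unloaded second divider: V_B = V_A × R4/(R3+R4) = 20.36 × 0.5333 = 10.86 V.

V_B ≈ 10.9 V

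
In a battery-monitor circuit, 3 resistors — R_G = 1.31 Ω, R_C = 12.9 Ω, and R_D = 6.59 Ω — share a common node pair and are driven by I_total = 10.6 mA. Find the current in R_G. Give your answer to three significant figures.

Total conductance ΣG = 1/1.31 + 1/12.9 + 1/6.59 = 0.9926 (units of 1/Ω).
R_G takes the fraction G_k/ΣG = 0.7634/0.9926 = 0.7690, so I = 10.6 × 0.7690 = 8.152 mA.

I ≈ 8.15 mA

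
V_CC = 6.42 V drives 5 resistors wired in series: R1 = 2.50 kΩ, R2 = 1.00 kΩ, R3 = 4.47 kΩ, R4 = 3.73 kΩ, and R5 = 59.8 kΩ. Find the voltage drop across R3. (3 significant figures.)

V ≈ 0.401 V

Total series resistance ΣR = 2.50 + 1.00 + 4.47 + 3.73 + 59.8 = 71.50 kΩ.
V = V_CC · R/ΣR = 6.42 × 0.06252 = 0.4014 V.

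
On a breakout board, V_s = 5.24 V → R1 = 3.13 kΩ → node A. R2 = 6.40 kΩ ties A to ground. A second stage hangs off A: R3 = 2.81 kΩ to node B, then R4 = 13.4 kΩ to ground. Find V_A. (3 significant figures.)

V_A ≈ 3.12 V

The second stage (R3 + R4 = 16.21 kΩ) loads node A in parallel with R2.
Effective lower resistance at A: R2 ‖ 16.21 = 4.588 kΩ.
First divider: V_A = V_s · 4.588/(3.13 + 4.588) = 3.115 V.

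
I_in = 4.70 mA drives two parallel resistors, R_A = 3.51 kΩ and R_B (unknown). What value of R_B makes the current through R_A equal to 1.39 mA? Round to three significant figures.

R_B ≈ 1.47 kΩ

Two-branch current divider: I_A = I_in · R_B/(R_A + R_B).
With f = 0.2957, R_B = R_A · f/(1−f) = 3.51 × 0.4199 = 1.474 kΩ.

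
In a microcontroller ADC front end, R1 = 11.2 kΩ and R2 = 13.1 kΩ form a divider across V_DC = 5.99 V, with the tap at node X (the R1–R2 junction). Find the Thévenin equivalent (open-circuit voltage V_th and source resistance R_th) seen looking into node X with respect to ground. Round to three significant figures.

Open-circuit (no load on X): V_th = V_DC · R2/(R1 + R2) = 5.99 × 13.1/(11.20 + 13.1) = 3.229 V.
Zeroing V_DC shorts the top of R1 to ground, so R_th = R1 ‖ R2 = 6.038 kΩ.

V_th ≈ 3.23 V, R_th ≈ 6.04 kΩ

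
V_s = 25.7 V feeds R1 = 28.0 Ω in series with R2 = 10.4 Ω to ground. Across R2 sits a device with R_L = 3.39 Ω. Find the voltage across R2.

V_out ≈ 2.15 V

First combine the lower leg with the load: R2 ‖ R_L = 2.557 Ω.
Then V_out = V_s · R2'/(R1 + R2') = 25.7 × 2.557/30.56 = 2.150 V.
(Unloaded it would be 6.96 V; the load pulls it down.)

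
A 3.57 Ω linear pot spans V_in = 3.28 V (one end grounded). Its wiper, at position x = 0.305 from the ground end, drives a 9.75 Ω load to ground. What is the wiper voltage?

V_out ≈ 0.928 V

The pot divides into 2.481 Ω above the wiper and 1.089 Ω below.
Lower segment in parallel with the load: 1.089 ‖ 9.75 = 0.9795 Ω.
V_out = 3.28 × 0.9795/(2.481 + 0.9795) = 0.9283 V.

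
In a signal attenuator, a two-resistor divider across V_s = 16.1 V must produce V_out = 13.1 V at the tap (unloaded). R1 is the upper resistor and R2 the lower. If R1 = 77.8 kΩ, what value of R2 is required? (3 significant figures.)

R2 ≈ 340 kΩ

Required fraction k = V_out/V_s = 0.8137.
So R2 = R1 · V_out/(V_s − V_out) = 77.8 × 13.1/(16.1 − 13.1) = 77.8 × 4.367 = 339.7 kΩ.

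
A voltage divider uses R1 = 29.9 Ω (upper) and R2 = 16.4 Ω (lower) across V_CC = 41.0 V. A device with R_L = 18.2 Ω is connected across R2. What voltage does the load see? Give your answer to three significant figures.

V_out ≈ 9.18 V

R2 ‖ R_L = (16.4 × 18.2)/(16.4 + 18.2) = 8.627 Ω.
Now apply the divider: V_out = 41.0 × 0.2239 = 9.180 V.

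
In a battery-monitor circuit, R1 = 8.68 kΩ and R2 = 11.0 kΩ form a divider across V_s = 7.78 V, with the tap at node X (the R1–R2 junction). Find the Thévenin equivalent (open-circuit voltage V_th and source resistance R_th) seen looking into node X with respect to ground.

Open-circuit (no load on X): V_th = V_s · R2/(R1 + R2) = 7.78 × 11.0/(8.680 + 11.0) = 4.349 V.
With V_s suppressed (replaced by a short), R_th = R1 ‖ R2 = (8.680 × 11.0)/(8.680 + 11.0) = 4.852 kΩ.

V_th ≈ 4.35 V, R_th ≈ 4.85 kΩ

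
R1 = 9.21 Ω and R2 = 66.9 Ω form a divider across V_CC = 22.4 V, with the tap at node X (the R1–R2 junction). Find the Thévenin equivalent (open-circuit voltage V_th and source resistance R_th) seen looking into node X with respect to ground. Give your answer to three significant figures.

Open-circuit (no load on X): V_th = V_CC · R2/(R1 + R2) = 22.4 × 66.9/(9.210 + 66.9) = 19.69 V.
Zeroing V_CC shorts the top of R1 to ground, so R_th = R1 ‖ R2 = 8.096 Ω.

V_th ≈ 19.7 V, R_th ≈ 8.10 Ω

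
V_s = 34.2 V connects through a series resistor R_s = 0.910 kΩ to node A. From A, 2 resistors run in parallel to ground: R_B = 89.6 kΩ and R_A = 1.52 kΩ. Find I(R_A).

I ≈ 14.0 mA

Equivalent of the parallel group: R_p = 1.495 kΩ.
V_A = 34.2 × 1.495/2.405 = 21.26 V.
Branch current I = V_A/R_A = 21.26/1.52 = 13.99 mA.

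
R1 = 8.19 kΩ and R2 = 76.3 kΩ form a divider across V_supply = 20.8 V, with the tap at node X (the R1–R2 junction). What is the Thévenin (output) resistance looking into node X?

R_th ≈ 7.40 kΩ

Zeroing V_supply shorts the top of R1 to ground, so R_th = R1 ‖ R2 = 7.396 kΩ.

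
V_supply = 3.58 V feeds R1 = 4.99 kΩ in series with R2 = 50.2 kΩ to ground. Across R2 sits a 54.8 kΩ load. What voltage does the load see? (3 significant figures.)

V_out ≈ 3.01 V

R2 ‖ R_L = (50.2 × 54.8)/(50.2 + 54.8) = 26.20 kΩ.
Voltage divider with the loaded lower leg: V_out = 3.58 × 26.20/(4.99 + 26.20) = 3.58 × 0.8400 = 3.007 V.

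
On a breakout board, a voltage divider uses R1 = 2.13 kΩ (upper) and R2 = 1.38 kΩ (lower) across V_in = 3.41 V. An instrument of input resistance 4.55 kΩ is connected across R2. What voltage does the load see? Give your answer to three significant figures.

V_out ≈ 1.13 V

R2 ‖ R_L = (1.38 × 4.55)/(1.38 + 4.55) = 1.059 kΩ.
Now apply the divider: V_out = 3.41 × 0.3320 = 1.132 V.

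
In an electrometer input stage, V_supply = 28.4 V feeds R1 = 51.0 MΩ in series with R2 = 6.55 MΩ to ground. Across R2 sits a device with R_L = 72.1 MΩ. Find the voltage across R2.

The load sits in parallel with R2, giving an effective lower resistance R2' = R2·R_L/(R2+R_L) = 6.005 MΩ.
Voltage divider with the loaded lower leg: V_out = 28.4 × 6.005/(51.0 + 6.005) = 28.4 × 0.1053 = 2.991 V.

V_out ≈ 2.99 V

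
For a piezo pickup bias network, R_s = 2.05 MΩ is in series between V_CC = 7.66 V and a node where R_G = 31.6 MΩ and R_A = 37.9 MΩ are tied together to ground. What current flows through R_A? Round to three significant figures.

I ≈ 0.181 µA

Parallel bank: R_p = 1/(1/31.6 + 1/37.9) = 17.23 MΩ.
V_A = 7.66 × 17.23/19.28 = 6.846 V.
I(R_A) = V_A / R_A = 6.846/37.9 = 0.1806 µA.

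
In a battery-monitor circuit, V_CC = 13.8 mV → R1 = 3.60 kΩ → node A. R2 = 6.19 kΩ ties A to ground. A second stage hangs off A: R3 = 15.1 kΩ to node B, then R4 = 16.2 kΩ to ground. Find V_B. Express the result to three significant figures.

V_B ≈ 4.21 mV

Node A sees R2 in parallel with the series input of stage 2, R3 + R4 = 31.30 kΩ.
R2 ‖ (R3+R4) = 5.168 kΩ.
So V_A = 13.8 × 0.5894 = 8.134 mV.
Then the unloaded second divider: V_B = V_A × R4/(R3+R4) = 8.134 × 0.5176 = 4.210 mV.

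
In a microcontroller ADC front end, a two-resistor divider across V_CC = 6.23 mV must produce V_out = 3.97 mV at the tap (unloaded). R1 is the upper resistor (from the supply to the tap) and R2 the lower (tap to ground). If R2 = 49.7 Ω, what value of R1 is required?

V_out/V_CC = R2/(R1+R2) = 0.6372.
Rearranging, R1 = R2·(1−k)/k = 49.7 × 0.5693 = 28.29 Ω.

R1 ≈ 28.3 Ω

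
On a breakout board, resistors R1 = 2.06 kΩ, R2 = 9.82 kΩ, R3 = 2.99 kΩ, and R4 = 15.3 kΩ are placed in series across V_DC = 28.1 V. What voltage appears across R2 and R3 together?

V ≈ 11.9 V

Total series resistance ΣR = 2.06 + 9.82 + 2.99 + 15.3 = 30.17 kΩ.
R_{R2..R3} = 9.82 + 2.99 = 12.81 kΩ.
Voltage divider: V = V_DC · (12.81 / 30.17) = 28.1 × 0.4246 = 11.93 V.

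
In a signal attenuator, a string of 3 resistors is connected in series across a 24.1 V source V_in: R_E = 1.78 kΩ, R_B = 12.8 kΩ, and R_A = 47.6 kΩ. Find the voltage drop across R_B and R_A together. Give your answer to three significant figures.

V ≈ 23.4 V

Series total: ΣR = 1.78 + 12.8 + 47.6 = 62.18 kΩ.
R_{R_B..R_A} = 12.8 + 47.6 = 60.40 kΩ.
V = V_in · R/ΣR = 24.1 × 0.9714 = 23.41 V.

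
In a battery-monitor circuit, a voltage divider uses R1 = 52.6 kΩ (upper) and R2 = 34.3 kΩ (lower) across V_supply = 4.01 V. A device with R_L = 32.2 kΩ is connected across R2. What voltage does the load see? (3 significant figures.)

The load sits in parallel with R2, giving an effective lower resistance R2' = R2·R_L/(R2+R_L) = 16.61 kΩ.
Voltage divider with the loaded lower leg: V_out = 4.01 × 16.61/(52.6 + 16.61) = 4.01 × 0.2400 = 0.9623 V.
(Unloaded it would be 1.58 V; the load pulls it down.)

V_out ≈ 0.962 V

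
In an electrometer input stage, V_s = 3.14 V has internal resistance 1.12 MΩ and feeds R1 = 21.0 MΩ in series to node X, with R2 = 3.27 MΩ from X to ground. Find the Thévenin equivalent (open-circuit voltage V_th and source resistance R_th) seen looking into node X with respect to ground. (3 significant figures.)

V_th ≈ 0.404 V, R_th ≈ 2.85 MΩ

R1' = 1.12 + 21.0 = 22.12 MΩ (source resistance + R1).
With X open, the divider is unloaded: V_th = 3.14 × 3.27/25.39 = 0.4044 V.
Zeroing V_s shorts the top of R1' to ground, so R_th = R1' ‖ R2 = 2.849 MΩ.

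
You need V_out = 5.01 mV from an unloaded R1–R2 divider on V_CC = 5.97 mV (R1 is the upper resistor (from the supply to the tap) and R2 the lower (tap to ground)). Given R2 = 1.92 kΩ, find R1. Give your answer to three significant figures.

R1 ≈ 0.368 kΩ

The divider ratio is R2/(R1+R2) = 5.01/5.97 = 0.8392.
R1 = R2·(1/k − 1) = 1.92 × 0.1916 = 0.3679 kΩ.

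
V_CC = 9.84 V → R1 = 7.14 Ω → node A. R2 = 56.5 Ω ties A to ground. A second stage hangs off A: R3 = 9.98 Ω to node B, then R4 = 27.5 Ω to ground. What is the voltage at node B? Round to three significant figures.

The second stage (R3 + R4 = 37.48 Ω) loads node A in parallel with R2.
Effective lower resistance at A: R2 ‖ 37.48 = 22.53 Ω.
First divider: V_A = V_CC · 22.53/(7.14 + 22.53) = 7.472 V.
V_B = V_A × 0.7337 = 5.483 V.

V_B ≈ 5.48 V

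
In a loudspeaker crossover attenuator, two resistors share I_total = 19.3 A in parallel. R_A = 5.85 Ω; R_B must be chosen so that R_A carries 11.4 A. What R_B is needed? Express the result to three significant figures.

R_B ≈ 8.44 Ω

Two-branch current divider: I_A = I_total · R_B/(R_A + R_B).
11.4/19.3 = R_B/(R_A + R_B) → R_B = R_A · (0.5907)/(1 − 0.5907) = 5.85 × 1.443 = 8.442 Ω.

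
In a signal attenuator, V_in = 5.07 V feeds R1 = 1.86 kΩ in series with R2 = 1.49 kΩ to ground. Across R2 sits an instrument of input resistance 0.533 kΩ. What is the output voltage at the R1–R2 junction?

R2 ‖ R_L = (1.49 × 0.533)/(1.49 + 0.533) = 0.3926 kΩ.
Now apply the divider: V_out = 5.07 × 0.1743 = 0.8836 V.

V_out ≈ 0.884 V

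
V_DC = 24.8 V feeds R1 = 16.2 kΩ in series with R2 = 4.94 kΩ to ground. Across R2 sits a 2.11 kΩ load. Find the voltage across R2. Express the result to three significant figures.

V_out ≈ 2.07 V

R2 ‖ R_L = (4.94 × 2.11)/(4.94 + 2.11) = 1.478 kΩ.
Voltage divider with the loaded lower leg: V_out = 24.8 × 1.478/(16.2 + 1.478) = 24.8 × 0.08363 = 2.074 V.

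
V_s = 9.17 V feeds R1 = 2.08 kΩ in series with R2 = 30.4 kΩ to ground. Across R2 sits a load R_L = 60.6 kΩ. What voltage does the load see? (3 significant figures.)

V_out ≈ 8.32 V

R2 ‖ R_L = (30.4 × 60.6)/(30.4 + 60.6) = 20.24 kΩ.
Voltage divider with the loaded lower leg: V_out = 9.17 × 20.24/(2.08 + 20.24) = 9.17 × 0.9068 = 8.316 V.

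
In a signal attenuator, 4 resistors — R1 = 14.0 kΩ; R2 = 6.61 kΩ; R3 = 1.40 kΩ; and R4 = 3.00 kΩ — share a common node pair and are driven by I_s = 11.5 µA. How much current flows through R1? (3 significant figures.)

Total conductance ΣG = 1/14.0 + 1/6.61 + 1/1.40 + 1/3.00 = 1.270 (units of 1/kΩ).
By the current-divider rule, I = I_s · G_k/ΣG = 11.5 × 0.05623 = 0.6466 µA.

I ≈ 0.647 µA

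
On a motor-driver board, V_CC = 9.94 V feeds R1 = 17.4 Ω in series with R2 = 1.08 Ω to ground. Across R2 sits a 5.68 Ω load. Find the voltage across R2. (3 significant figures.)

V_out ≈ 0.493 V

R2 ‖ R_L = (1.08 × 5.68)/(1.08 + 5.68) = 0.9075 Ω.
Then V_out = V_CC · R2'/(R1 + R2') = 9.94 × 0.9075/18.31 = 0.4927 V.
(Unloaded it would be 0.581 V; the load pulls it down.)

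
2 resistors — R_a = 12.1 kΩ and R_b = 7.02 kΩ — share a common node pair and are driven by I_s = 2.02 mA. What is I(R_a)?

For two parallel branches, I_k = I_s · (other R)/(sum of R).
I(R_a) = 2.02 × 7.02/(12.1 + 7.02) = 2.02 × 0.3672 = 0.7417 mA.

I ≈ 0.742 mA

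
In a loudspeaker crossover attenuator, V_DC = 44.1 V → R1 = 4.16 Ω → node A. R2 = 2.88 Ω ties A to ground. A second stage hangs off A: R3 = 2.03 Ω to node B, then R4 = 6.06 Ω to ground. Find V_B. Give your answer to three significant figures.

V_B ≈ 11.2 V

Looking into the second stage from A: R3 + R4 = 8.090 Ω appears in parallel with R2.
Effective lower resistance at A: R2 ‖ 8.090 = 2.124 Ω.
First divider: V_A = V_DC · 2.124/(4.16 + 2.124) = 14.91 V.
V_B = V_A × 0.7491 = 11.17 V.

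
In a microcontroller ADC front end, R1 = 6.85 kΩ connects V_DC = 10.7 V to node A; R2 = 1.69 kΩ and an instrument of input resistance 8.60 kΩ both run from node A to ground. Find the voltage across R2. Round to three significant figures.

R2 ‖ R_L = (1.69 × 8.60)/(1.69 + 8.60) = 1.412 kΩ.
Then V_out = V_DC · R2'/(R1 + R2') = 10.7 × 1.412/8.262 = 1.829 V.

V_out ≈ 1.83 V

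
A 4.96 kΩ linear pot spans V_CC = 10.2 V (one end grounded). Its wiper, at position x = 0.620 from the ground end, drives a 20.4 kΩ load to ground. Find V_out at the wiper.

Split the track: R_lower = x·R_p = 3.075 kΩ, R_upper = (1−x)·R_p = 1.885 kΩ.
R_L loads the lower segment: effective lower R = 2.672 kΩ.
Loaded-divider output: V_out = 10.2 × 0.5864 = 5.981 V.
(Unloaded: V_out = x·V_CC = 6.32 V.)

V_out ≈ 5.98 V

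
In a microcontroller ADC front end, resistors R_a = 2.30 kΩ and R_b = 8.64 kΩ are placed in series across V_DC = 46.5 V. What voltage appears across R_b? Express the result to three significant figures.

V ≈ 36.7 V

Series total: ΣR = 2.30 + 8.64 = 10.94 kΩ.
Voltage divider: V = V_DC · (8.640 / 10.94) = 46.5 × 0.7898 = 36.72 V.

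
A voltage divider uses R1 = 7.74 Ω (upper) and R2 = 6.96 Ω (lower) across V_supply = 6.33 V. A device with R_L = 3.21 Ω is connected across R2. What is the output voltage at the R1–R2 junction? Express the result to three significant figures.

The load sits in parallel with R2, giving an effective lower resistance R2' = R2·R_L/(R2+R_L) = 2.197 Ω.
Voltage divider with the loaded lower leg: V_out = 6.33 × 2.197/(7.74 + 2.197) = 6.33 × 0.2211 = 1.399 V.
(Unloaded it would be 3.00 V; the load pulls it down.)

V_out ≈ 1.40 V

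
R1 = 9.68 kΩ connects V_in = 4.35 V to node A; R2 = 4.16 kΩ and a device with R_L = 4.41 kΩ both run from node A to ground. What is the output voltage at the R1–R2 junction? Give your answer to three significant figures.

V_out ≈ 0.788 V

The load sits in parallel with R2, giving an effective lower resistance R2' = R2·R_L/(R2+R_L) = 2.141 kΩ.
Now apply the divider: V_out = 4.35 × 0.1811 = 0.7878 V.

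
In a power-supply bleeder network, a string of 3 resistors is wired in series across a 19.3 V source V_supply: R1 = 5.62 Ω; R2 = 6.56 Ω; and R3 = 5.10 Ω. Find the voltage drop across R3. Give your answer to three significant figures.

V ≈ 5.70 V

ΣR = 5.62 + 6.56 + 5.10 = 17.28 Ω.
V = V_supply · R/ΣR = 19.3 × 0.2951 = 5.696 V.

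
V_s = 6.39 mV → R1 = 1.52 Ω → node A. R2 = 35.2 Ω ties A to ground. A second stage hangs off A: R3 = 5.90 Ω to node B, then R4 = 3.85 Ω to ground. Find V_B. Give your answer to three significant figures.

Node A sees R2 in parallel with the series input of stage 2, R3 + R4 = 9.750 Ω.
R2 ‖ (R3+R4) = 7.635 Ω.
First divider: V_A = V_s · 7.635/(1.52 + 7.635) = 5.329 mV.
V_B = V_A × 0.3949 = 2.104 mV.

V_B ≈ 2.10 mV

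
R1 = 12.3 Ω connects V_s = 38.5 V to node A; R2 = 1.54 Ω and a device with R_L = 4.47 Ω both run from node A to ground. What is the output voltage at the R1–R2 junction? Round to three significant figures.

V_out ≈ 3.28 V

First combine the lower leg with the load: R2 ‖ R_L = 1.145 Ω.
Now apply the divider: V_out = 38.5 × 0.08519 = 3.280 V.
(Unloaded it would be 4.28 V; the load pulls it down.)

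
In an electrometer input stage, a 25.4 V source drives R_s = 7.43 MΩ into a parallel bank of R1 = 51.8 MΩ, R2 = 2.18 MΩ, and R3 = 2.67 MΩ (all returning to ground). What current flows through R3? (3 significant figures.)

Combine the parallel branches: R_p = (1/51.8 + 1/2.18 + 1/2.67)⁻¹ = 1.173 MΩ.
V_A by voltage divider: V_A = 25.4 × 1.173/(7.43 + 1.173) = 3.463 V.
I(R3) = V_A / R3 = 3.463/2.67 = 1.297 µA.
(Equivalently: I_total = 2.952 µA, then current-divider fraction G_k/ΣG = 0.4393.)

I ≈ 1.30 µA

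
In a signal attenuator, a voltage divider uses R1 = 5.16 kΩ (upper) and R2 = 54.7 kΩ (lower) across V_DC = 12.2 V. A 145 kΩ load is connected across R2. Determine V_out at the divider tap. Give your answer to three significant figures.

R2 ‖ R_L = (54.7 × 145)/(54.7 + 145) = 39.72 kΩ.
Now apply the divider: V_out = 12.2 × 0.8850 = 10.80 V.

V_out ≈ 10.8 V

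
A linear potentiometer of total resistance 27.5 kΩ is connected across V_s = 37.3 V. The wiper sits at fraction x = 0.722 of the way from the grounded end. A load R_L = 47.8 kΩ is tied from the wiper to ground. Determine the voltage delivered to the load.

V_out ≈ 24.1 V

Split the track: R_lower = x·R_p = 19.86 kΩ, R_upper = (1−x)·R_p = 7.645 kΩ.
R_L loads the lower segment: effective lower R = 14.03 kΩ.
Then V_out = V_s · 14.03/(7.645 + 14.03) = 24.14 V.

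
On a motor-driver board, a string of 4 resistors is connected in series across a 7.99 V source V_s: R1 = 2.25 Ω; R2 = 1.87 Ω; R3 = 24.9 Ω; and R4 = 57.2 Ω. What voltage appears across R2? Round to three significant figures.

Series total: ΣR = 2.25 + 1.87 + 24.9 + 57.2 = 86.22 Ω.
By the voltage-divider rule, V = 7.99 × 1.870/86.22 = 0.1733 V.

V ≈ 0.173 V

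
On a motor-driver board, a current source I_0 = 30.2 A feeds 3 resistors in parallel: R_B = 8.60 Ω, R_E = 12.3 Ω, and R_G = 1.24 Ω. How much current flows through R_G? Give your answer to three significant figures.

Total conductance ΣG = 1/8.60 + 1/12.3 + 1/1.24 = 1.004 (units of 1/Ω).
By the current-divider rule, I = I_0 · G_k/ΣG = 30.2 × 0.8032 = 24.26 A.

I ≈ 24.3 A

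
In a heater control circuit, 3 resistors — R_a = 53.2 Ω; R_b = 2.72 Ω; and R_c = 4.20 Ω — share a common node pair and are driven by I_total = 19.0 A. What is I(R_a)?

Total conductance ΣG = 1/53.2 + 1/2.72 + 1/4.20 = 0.6245 (units of 1/Ω).
By the current-divider rule, I = I_total · G_k/ΣG = 19.0 × 0.03010 = 0.5719 A.

I ≈ 0.572 A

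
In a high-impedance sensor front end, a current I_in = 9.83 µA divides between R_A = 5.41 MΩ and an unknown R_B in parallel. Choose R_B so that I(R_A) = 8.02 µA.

Two-branch current divider: I_A = I_in · R_B/(R_A + R_B).
With f = 0.8159, R_B = R_A · f/(1−f) = 5.41 × 4.431 = 23.97 MΩ.

R_B ≈ 24.0 MΩ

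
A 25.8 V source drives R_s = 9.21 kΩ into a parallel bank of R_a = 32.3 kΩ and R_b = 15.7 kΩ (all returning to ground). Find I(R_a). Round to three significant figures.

I ≈ 0.427 mA

Combine the parallel branches: R_p = (1/32.3 + 1/15.7)⁻¹ = 10.56 kΩ.
V_A by voltage divider: V_A = 25.8 × 10.56/(9.21 + 10.56) = 13.78 V.
I(R_a) = V_A / R_a = 13.78/32.3 = 0.4267 mA.
(Equivalently: I_total = 1.305 mA, then current-divider fraction G_k/ΣG = 0.3271.)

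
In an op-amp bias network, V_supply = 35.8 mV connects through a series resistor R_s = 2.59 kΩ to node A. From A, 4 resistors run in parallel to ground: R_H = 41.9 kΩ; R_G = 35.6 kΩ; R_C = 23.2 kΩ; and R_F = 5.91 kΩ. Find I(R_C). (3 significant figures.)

Equivalent of the parallel group: R_p = 3.784 kΩ.
V_A = 35.8 × 3.784/6.374 = 21.25 mV.
Branch current I = V_A/R_C = 21.25/23.2 = 0.9161 µA.
(Check via current divider: I_total = 5.616 µA; share G_k/ΣG = 0.1631 → same result.)

I ≈ 0.916 µA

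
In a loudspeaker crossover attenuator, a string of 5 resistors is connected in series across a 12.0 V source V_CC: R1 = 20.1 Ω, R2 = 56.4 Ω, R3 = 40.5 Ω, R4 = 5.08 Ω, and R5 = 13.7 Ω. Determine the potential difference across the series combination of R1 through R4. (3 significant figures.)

V ≈ 10.8 V

Series total: ΣR = 20.1 + 56.4 + 40.5 + 5.08 + 13.7 = 135.8 Ω.
R_{R1..R4} = 20.1 + 56.4 + 40.5 + 5.08 = 122.1 Ω.
V = V_CC · R/ΣR = 12.0 × 0.8991 = 10.79 V.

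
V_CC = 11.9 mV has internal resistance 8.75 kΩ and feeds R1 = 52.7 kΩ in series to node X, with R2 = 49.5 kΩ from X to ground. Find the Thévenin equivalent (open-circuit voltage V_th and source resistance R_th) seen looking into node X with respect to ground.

R1' = 8.75 + 52.7 = 61.45 kΩ (source resistance + R1).
Open-circuit (no load on X): V_th = V_CC · R2/(R1' + R2) = 11.9 × 49.5/(61.45 + 49.5) = 5.309 mV.
Looking into X with the source shorted: R_th = R1'·R2/(R1'+R2) = 61.45 × 49.5/111.0 = 27.42 kΩ.

V_th ≈ 5.31 mV, R_th ≈ 27.4 kΩ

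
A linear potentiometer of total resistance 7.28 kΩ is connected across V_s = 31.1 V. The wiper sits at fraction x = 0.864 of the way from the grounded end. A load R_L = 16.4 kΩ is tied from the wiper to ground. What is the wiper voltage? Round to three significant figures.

Split the track: R_lower = x·R_p = 6.290 kΩ, R_upper = (1−x)·R_p = 0.9901 kΩ.
Lower segment in parallel with the load: 6.290 ‖ 16.4 = 4.546 kΩ.
V_out = 31.1 × 4.546/(0.9901 + 4.546) = 25.54 V.

V_out ≈ 25.5 V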